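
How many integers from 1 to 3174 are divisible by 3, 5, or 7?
⌊3174/3⌋+⌊3174/5⌋+⌊3174/7⌋ - ⌊3174/15⌋-⌊3174/21⌋-⌊3174/35⌋ + ⌊3174/105⌋ = 1058+634+453 - 211-151-90 + 30 = 1723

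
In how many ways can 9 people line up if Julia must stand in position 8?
Fix one position: (9-1)! = 40320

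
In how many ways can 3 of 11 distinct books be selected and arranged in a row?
P(11,3) = 11!/(11-3)! = 990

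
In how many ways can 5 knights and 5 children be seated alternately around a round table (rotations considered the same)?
Fix one of the knights: (5-1)! ways for the remaining knights, × 5! ways for the children = 24 × 120 = 2880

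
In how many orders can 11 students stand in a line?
11! = 39916800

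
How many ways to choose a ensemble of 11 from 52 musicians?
C(52,11) = 52!/(11!×41!) = 60403728840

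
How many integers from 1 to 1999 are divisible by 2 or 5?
⌊1999/2⌋ + ⌊1999/5⌋ - ⌊1999/10⌋ = 999 + 399 - 199 = 1199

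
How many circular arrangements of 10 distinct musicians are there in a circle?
Circular: fix one position, arrange the rest. (10-1)! = 362880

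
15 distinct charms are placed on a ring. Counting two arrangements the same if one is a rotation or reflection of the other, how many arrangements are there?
(15-1)!/2 = 87178291200/2 = 43589145600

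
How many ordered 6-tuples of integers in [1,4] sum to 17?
Coefficient of x^17 in (x + x² + ... + x^4)^6. By inclusion-exclusion on dice exceeding 4: Σ_j (-1)^j C(6,j)·C(17-1-4j, 5) = C(6,0)·C(16,5) - C(6,1)·C(12,5) + C(6,2)·C(8,5) = 1·4368 - 6·792 + 15·56 = 456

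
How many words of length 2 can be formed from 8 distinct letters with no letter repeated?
P(8,2) = 8!/(8-2)! = 56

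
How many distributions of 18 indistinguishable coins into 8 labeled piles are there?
C(18+8-1, 8-1) = C(25, 7) = 480700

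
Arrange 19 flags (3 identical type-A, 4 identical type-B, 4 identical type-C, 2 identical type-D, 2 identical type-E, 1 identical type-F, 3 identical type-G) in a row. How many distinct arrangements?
19! / (3! × 4! × 4! × 2! × 2! × 1! × 3!) = 1466593128000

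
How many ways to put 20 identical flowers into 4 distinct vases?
C(20+4-1, 4-1) = C(23, 3) = 1771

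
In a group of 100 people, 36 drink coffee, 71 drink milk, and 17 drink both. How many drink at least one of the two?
|A∪B| = |A| + |B| - |A∩B| = 36 + 71 - 17 = 90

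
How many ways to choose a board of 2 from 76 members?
C(76,2) = 76!/(2!×74!) = 2850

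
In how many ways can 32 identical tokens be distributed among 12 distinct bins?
C(32+12-1, 12-1) = C(43, 11) = 5752004349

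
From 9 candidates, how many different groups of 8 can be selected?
C(9,8) = 9!/(8!×1!) = 9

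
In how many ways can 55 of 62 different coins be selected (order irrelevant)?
C(62,55) = 62!/(55!×7!) = 491796152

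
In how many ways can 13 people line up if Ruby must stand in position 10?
Fix one position: (13-1)! = 479001600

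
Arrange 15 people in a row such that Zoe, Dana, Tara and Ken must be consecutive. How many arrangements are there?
Treat the 4 as one block: (15-4+1)! × 4! = 479001600 × 24 = 11496038400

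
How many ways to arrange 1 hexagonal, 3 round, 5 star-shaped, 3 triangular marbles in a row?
12! / (1! × 3! × 5! × 3!) = 110880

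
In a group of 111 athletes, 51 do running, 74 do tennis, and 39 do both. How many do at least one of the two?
|A∪B| = |A| + |B| - |A∩B| = 51 + 74 - 39 = 86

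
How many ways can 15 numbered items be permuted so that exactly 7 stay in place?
Choose the 7 fixed points C(15,7) = 6435, derange the rest: !8 = Σ_{j=0}^{8} (-1)^j·8!/j! = 40320 - 40320 + 20160 - 6720 + 1680 - 336 + 56 - 8 + 1 = 14833. Product = 6435 × 14833 = 95450355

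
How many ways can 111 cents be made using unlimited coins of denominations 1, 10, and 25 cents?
Coefficient of x^111 in 1/(1-x^1) · 1/(1-x^10) · 1/(1-x^25). Case on j = number of 25-cent coins (j = 0..4); remainder r = 111 - 25j is made from {1,10} in ⌊r/10⌋+1 ways. r = 111, 86, 61, 36, 11 → 12 + 9 + 7 + 4 + 2 = 34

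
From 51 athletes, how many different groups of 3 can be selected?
C(51,3) = 51!/(3!×48!) = 20825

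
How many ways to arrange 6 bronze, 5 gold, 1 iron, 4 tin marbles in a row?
16! / (6! × 5! × 1! × 4!) = 10090080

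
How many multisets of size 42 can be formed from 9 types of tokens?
C(42+9-1, 9-1) = C(50, 8) = 536878650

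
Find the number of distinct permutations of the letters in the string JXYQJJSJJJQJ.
12! / (1! × 1! × 1! × 7! × 2!) = 47520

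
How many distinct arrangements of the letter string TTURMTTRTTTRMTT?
15! / (9! × 3! × 2! × 1!) = 300300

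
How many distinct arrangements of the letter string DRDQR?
5! / (2! × 2! × 1!) = 30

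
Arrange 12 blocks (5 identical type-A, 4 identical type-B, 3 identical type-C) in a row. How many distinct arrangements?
12! / (5! × 4! × 3!) = 27720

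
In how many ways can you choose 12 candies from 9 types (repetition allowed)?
C(12+9-1, 9-1) = C(20, 8) = 125970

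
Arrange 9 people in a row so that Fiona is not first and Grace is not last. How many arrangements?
By inclusion-exclusion: 9! - 2×(9-1)! + (9-2)! = 362880 - 80640 + 5040 = 287280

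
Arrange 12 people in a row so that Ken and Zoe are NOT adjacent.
Total - adjacent = 12! - (12-1)!×2 = 479001600 - 79833600 = 399168000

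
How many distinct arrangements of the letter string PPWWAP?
6! / (2! × 1! × 3!) = 60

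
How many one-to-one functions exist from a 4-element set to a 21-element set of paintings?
P(21,4) = 21!/(21-4)! = 143640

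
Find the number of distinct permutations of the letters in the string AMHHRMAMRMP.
11! / (2! × 2! × 1! × 2! × 4!) = 207900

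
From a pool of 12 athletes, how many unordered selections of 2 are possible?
C(12,2) = 12!/(2!×10!) = 66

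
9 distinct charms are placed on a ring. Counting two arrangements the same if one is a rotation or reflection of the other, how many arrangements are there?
(9-1)!/2 = 40320/2 = 20160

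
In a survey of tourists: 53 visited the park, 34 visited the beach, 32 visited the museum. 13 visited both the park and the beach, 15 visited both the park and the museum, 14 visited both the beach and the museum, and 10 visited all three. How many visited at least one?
|A∪B∪C| = 53+34+32-13-15-14+10 = 87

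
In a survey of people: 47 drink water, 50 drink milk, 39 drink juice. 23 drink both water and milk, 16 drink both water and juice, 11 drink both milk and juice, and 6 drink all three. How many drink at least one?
|A∪B∪C| = 47+50+39-23-16-11+6 = 92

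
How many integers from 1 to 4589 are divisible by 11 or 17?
⌊4589/11⌋ + ⌊4589/17⌋ - ⌊4589/187⌋ = 417 + 269 - 24 = 662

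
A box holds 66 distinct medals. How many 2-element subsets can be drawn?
C(66,2) = 66!/(2!×64!) = 2145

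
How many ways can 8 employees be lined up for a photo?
8! = 40320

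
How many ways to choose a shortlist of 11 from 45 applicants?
C(45,11) = 45!/(11!×34!) = 10150595910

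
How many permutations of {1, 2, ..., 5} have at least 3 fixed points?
Exactly j fixed points: C(5,j)·!(5-j); sum over j ≥ 3 (derangement numbers via !m = (m-1)·(!(m-1) + !(m-2)): !0..!2 = 1, 0, 1). Σ_{j=3}^{5} C(5,j)·!(5-j) = C(5,3)·!2 + C(5,4)·!1 + C(5,5)·!0 = 10·1 + 5·0 + 1·1 = 11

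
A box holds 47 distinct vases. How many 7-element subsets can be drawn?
C(47,7) = 47!/(7!×40!) = 62891499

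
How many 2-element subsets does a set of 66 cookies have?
C(66,2) = 66!/(2!×64!) = 2145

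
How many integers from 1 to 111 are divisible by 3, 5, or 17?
⌊111/3⌋+⌊111/5⌋+⌊111/17⌋ - ⌊111/15⌋-⌊111/51⌋-⌊111/85⌋ + ⌊111/255⌋ = 37+22+6 - 7-2-1 + 0 = 55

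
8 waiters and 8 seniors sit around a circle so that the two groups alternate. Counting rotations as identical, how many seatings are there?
Fix one of the waiters: (8-1)! ways for the remaining waiters, × 8! ways for the seniors = 5040 × 40320 = 203212800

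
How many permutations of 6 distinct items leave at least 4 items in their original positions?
Exactly j fixed points: C(6,j)·!(6-j); sum over j ≥ 4 (derangement numbers via !m = (m-1)·(!(m-1) + !(m-2)): !0..!2 = 1, 0, 1). Σ_{j=4}^{6} C(6,j)·!(6-j) = C(6,4)·!2 + C(6,5)·!1 + C(6,6)·!0 = 15·1 + 6·0 + 1·1 = 16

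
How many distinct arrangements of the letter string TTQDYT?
6! / (3! × 1! × 1! × 1!) = 120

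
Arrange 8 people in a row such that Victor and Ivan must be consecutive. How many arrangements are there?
Treat the 2 as one block: (8-2+1)! × 2! = 5040 × 2 = 10080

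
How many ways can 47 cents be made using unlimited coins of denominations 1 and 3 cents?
Coefficient of x^47 in 1/(1-x^1) · 1/(1-x^3). Use j coins of 3 for j = 0..⌊47/3⌋ = 15, the rest in 1s: 15 + 1 = 16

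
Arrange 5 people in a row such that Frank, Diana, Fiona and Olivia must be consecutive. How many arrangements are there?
Treat the 4 as one block: (5-4+1)! × 4! = 2 × 24 = 48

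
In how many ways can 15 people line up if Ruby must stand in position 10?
Fix one position: (15-1)! = 87178291200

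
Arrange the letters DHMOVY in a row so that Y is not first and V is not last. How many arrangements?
By inclusion-exclusion: 6! - 2×(6-1)! + (6-2)! = 720 - 240 + 24 = 504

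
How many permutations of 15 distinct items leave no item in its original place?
!15 = Σ_{j=0}^{15} (-1)^j·15!/j! = 1307674368000 - 1307674368000 + 653837184000 - 217945728000 + 54486432000 - 10897286400 + 1816214400 - 259459200 + 32432400 - 3603600 + 360360 - 32760 + 2730 - 210 + 15 - 1 = 481066515734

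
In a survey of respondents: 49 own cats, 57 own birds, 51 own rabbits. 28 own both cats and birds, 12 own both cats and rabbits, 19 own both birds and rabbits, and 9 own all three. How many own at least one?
|A∪B∪C| = 49+57+51-28-12-19+9 = 107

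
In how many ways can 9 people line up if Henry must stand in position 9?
Fix one position: (9-1)! = 40320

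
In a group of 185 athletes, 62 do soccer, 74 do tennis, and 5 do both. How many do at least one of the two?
|A∪B| = |A| + |B| - |A∩B| = 62 + 74 - 5 = 131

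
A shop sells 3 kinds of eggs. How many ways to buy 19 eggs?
C(19+3-1, 3-1) = C(21, 2) = 210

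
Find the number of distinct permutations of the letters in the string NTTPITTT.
8! / (1! × 5! × 1! × 1!) = 336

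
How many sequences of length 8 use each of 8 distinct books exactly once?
8! = 40320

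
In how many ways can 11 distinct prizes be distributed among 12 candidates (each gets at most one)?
P(12,11) = 12!/(12-11)! = 479001600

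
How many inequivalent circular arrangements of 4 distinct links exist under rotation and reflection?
(4-1)!/2 = 6/2 = 3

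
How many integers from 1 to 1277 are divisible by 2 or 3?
⌊1277/2⌋ + ⌊1277/3⌋ - ⌊1277/6⌋ = 638 + 425 - 212 = 851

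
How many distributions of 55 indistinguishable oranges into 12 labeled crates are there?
C(55+12-1, 12-1) = C(66, 11) = 1074082795968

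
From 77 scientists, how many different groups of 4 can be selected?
C(77,4) = 77!/(4!×73!) = 1353275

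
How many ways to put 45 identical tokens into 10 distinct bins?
C(45+10-1, 10-1) = C(54, 9) = 5317936260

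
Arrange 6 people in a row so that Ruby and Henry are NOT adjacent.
Total - adjacent = 6! - (6-1)!×2 = 720 - 240 = 480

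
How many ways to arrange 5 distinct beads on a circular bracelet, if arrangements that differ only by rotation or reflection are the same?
(5-1)!/2 = 24/2 = 12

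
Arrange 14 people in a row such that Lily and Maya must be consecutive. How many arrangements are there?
Treat the 2 as one block: (14-2+1)! × 2! = 6227020800 × 2 = 12454041600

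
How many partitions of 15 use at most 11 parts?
By conjugation, equals partitions of 15 into parts ≤ 11. Let r_j(i) = number of partitions of i into parts ≤ j, for i = 0..15. r_1(i) = 1 for all i; r_j(i) = r_{j-1}(i) + r_j(i-j). Rows j = 2..11: ≤2: 1 1 2 2 3 3 4 4 5 5 6 6 7 7 8 8; ≤3: 1 1 2 3 4 5 7 8 10 12 14 16 19 21 24 27; ≤4: 1 1 2 3 5 6 9 11 15 18 23 27 34 39 47 54; ≤5: 1 1 2 3 5 7 10 13 18 23 30 37 47 57 70 84; ≤6: 1 1 2 3 5 7 11 14 20 26 35 44 58 71 90 110; ≤7: 1 1 2 3 5 7 11 15 21 28 38 49 65 82 105 131; ≤8: 1 1 2 3 5 7 11 15 22 29 40 52 70 89 116 146; ≤9: 1 1 2 3 5 7 11 15 22 30 41 54 73 94 123 157; ≤10: 1 1 2 3 5 7 11 15 22 30 42 55 75 97 128 164; ≤11: 1 1 2 3 5 7 11 15 22 30 42 56 76 99 131 169. r_11(15) = 169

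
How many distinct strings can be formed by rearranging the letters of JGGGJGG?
7! / (5! × 2!) = 21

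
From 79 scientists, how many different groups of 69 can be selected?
C(79,69) = 79!/(69!×10!) = 1440680596355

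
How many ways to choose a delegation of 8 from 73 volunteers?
C(73,8) = 73!/(8!×65!) = 13442126049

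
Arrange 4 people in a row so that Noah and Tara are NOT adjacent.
Total - adjacent = 4! - (4-1)!×2 = 24 - 12 = 12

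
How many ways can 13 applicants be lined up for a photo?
13! = 6227020800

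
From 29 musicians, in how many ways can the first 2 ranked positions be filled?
P(29,2) = 29!/(29-2)! = 812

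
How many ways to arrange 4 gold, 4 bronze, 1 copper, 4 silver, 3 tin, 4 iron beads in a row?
20! / (4! × 4! × 1! × 4! × 3! × 4!) = 1222160940000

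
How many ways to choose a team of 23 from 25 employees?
C(25,23) = 25!/(23!×2!) = 300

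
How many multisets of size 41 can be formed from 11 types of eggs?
C(41+11-1, 11-1) = C(51, 10) = 12777711870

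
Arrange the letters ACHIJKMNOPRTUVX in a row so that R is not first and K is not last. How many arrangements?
By inclusion-exclusion: 15! - 2×(15-1)! + (15-2)! = 1307674368000 - 174356582400 + 6227020800 = 1139544806400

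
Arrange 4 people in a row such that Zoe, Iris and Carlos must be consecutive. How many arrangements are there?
Treat the 3 as one block: (4-3+1)! × 3! = 2 × 6 = 12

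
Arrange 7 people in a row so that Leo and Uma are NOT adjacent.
Total - adjacent = 7! - (7-1)!×2 = 5040 - 1440 = 3600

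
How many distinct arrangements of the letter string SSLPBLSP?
8! / (2! × 1! × 3! × 2!) = 1680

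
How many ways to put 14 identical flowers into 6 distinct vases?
C(14+6-1, 6-1) = C(19, 5) = 11628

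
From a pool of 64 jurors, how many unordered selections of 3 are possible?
C(64,3) = 64!/(3!×61!) = 41664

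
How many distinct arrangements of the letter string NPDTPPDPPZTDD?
13! / (1! × 1! × 2! × 4! × 5!) = 1081080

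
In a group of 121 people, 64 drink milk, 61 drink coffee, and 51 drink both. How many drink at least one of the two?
|A∪B| = |A| + |B| - |A∩B| = 64 + 61 - 51 = 74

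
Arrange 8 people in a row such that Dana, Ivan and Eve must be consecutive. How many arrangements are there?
Treat the 3 as one block: (8-3+1)! × 3! = 720 × 6 = 4320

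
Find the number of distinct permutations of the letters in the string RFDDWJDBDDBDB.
13! / (1! × 1! × 1! × 6! × 1! × 3!) = 1441440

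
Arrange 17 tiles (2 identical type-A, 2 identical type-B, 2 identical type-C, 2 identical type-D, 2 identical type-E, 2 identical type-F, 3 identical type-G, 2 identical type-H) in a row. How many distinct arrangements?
17! / (2! × 2! × 2! × 2! × 2! × 2! × 3! × 2!) = 463134672000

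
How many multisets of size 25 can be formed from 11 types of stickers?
C(25+11-1, 11-1) = C(35, 10) = 183579396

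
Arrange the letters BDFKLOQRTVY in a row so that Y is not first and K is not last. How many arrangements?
By inclusion-exclusion: 11! - 2×(11-1)! + (11-2)! = 39916800 - 7257600 + 362880 = 33022080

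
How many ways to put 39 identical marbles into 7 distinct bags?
C(39+7-1, 7-1) = C(45, 6) = 8145060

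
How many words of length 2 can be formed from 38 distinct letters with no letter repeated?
P(38,2) = 38!/(38-2)! = 1406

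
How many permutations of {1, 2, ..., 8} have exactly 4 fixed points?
Choose the 4 fixed points C(8,4) = 70, derange the rest: !4 = Σ_{j=0}^{4} (-1)^j·4!/j! = 24 - 24 + 12 - 4 + 1 = 9. Product = 70 × 9 = 630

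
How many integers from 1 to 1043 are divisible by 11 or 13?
⌊1043/11⌋ + ⌊1043/13⌋ - ⌊1043/143⌋ = 94 + 80 - 7 = 167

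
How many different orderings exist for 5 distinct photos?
5! = 120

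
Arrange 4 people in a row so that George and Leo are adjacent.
Treat as block: (4-1)! × 2! = 6 × 2 = 12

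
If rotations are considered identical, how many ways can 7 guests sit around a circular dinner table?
Circular: fix one position, arrange the rest. (7-1)! = 720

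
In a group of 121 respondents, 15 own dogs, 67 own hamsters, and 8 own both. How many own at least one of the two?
|A∪B| = |A| + |B| - |A∩B| = 15 + 67 - 8 = 74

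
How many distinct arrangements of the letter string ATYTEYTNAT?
10! / (1! × 4! × 1! × 2! × 2!) = 37800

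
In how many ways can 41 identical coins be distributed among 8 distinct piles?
C(41+8-1, 8-1) = C(48, 7) = 73629072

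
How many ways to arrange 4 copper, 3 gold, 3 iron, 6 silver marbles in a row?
16! / (4! × 3! × 3! × 6!) = 33633600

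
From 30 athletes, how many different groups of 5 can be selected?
C(30,5) = 30!/(5!×25!) = 142506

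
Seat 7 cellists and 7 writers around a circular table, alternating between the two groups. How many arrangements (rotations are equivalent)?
Fix one of the cellists: (7-1)! ways for the remaining cellists, × 7! ways for the writers = 720 × 5040 = 3628800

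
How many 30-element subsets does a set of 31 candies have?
C(31,30) = 31!/(30!×1!) = 31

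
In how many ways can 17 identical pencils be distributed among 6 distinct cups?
C(17+6-1, 6-1) = C(22, 5) = 26334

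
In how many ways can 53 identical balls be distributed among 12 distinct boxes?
C(53+12-1, 12-1) = C(64, 11) = 743595781824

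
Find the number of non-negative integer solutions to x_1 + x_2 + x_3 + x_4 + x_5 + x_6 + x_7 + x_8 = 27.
C(27+8-1, 8-1) = C(34, 7) = 5379616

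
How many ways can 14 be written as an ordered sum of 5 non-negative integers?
C(14+5-1, 5-1) = C(18, 4) = 3060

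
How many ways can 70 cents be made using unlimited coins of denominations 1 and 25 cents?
Coefficient of x^70 in 1/(1-x^1) · 1/(1-x^25). Use j coins of 25 for j = 0..⌊70/25⌋ = 2, the rest in 1s: 2 + 1 = 3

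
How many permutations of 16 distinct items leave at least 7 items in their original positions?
Exactly j fixed points: C(16,j)·!(16-j); sum over j ≥ 7 (derangement numbers via !m = (m-1)·(!(m-1) + !(m-2)): !0..!9 = 1, 0, 1, 2, 9, 44, 265, 1854, 14833, 133496). Σ_{j=7}^{16} C(16,j)·!(16-j) = C(16,7)·!9 + C(16,8)·!8 + C(16,9)·!7 + C(16,10)·!6 + C(16,11)·!5 + C(16,12)·!4 + C(16,13)·!3 + C(16,14)·!2 + C(16,15)·!1 + C(16,16)·!0 = 11440·133496 + 12870·14833 + 11440·1854 + 8008·265 + 4368·44 + 1820·9 + 560·2 + 120·1 + 16·0 + 1·1 = 1741636643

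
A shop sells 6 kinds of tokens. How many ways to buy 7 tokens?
C(7+6-1, 6-1) = C(12, 5) = 792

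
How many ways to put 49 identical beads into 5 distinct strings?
C(49+5-1, 5-1) = C(53, 4) = 292825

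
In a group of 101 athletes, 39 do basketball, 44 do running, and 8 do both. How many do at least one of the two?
|A∪B| = |A| + |B| - |A∩B| = 39 + 44 - 8 = 75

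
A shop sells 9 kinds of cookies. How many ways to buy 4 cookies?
C(4+9-1, 9-1) = C(12, 8) = 495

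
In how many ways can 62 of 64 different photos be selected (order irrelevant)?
C(64,62) = 64!/(62!×2!) = 2016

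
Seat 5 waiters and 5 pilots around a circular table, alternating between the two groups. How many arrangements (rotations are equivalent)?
Fix one of the waiters: (5-1)! ways for the remaining waiters, × 5! ways for the pilots = 24 × 120 = 2880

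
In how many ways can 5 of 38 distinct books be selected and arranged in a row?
P(38,5) = 38!/(38-5)! = 60233040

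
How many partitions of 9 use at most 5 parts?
By conjugation, equals partitions of 9 into parts ≤ 5. Let r_j(i) = number of partitions of i into parts ≤ j, for i = 0..9. r_1(i) = 1 for all i; r_j(i) = r_{j-1}(i) + r_j(i-j). Rows j = 2..5: ≤2: 1 1 2 2 3 3 4 4 5 5; ≤3: 1 1 2 3 4 5 7 8 10 12; ≤4: 1 1 2 3 5 6 9 11 15 18; ≤5: 1 1 2 3 5 7 10 13 18 23. r_5(9) = 23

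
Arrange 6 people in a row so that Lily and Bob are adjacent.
Treat as block: (6-1)! × 2! = 120 × 2 = 240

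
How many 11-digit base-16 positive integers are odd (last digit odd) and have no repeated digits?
Last∈{1,3,5,7,9,11,13,15}. Last=0: 0. Last nonzero: 8×14×P(14,9) = 81366405120. Total = 81366405120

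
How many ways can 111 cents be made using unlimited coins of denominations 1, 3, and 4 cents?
Coefficient of x^111 in 1/(1-x^1) · 1/(1-x^3) · 1/(1-x^4). Case on j = number of 4-cent coins (j = 0..27); remainder r = 111 - 4j is made from {1,3} in ⌊r/3⌋+1 ways. r = 111, 107, 103, 99, 95, 91, 87, 83, 79, 75, 71, 67, 63, 59, 55, 51, 47, 43, 39, 35, 31, 27, 23, 19, 15, 11, 7, 3 → 38 + 36 + 35 + 34 + 32 + 31 + 30 + 28 + 27 + 26 + 24 + 23 + 22 + 20 + 19 + 18 + 16 + 15 + 14 + 12 + 11 + 10 + 8 + 7 + 6 + 4 + 3 + 2 = 551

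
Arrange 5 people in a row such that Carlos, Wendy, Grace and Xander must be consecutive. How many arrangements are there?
Treat the 4 as one block: (5-4+1)! × 4! = 2 × 24 = 48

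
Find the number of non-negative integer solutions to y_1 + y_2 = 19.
C(19+2-1, 2-1) = C(20, 1) = 20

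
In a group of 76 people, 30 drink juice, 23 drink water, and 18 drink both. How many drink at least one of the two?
|A∪B| = |A| + |B| - |A∩B| = 30 + 23 - 18 = 35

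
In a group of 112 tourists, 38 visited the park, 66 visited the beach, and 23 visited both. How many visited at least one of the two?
|A∪B| = |A| + |B| - |A∩B| = 38 + 66 - 23 = 81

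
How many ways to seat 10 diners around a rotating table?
Circular: fix one position, arrange the rest. (10-1)! = 362880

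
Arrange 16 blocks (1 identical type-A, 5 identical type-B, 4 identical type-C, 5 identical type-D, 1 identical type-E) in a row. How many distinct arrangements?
16! / (1! × 5! × 4! × 5! × 1!) = 60540480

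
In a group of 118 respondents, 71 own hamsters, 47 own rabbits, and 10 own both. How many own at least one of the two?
|A∪B| = |A| + |B| - |A∩B| = 71 + 47 - 10 = 108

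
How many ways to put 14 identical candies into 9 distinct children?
C(14+9-1, 9-1) = C(22, 8) = 319770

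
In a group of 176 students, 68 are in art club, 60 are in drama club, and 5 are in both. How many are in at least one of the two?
|A∪B| = |A| + |B| - |A∩B| = 68 + 60 - 5 = 123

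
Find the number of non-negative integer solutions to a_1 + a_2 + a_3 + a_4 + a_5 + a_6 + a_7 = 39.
C(39+7-1, 7-1) = C(45, 6) = 8145060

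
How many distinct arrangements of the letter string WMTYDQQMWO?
10! / (1! × 2! × 2! × 1! × 1! × 1! × 2!) = 453600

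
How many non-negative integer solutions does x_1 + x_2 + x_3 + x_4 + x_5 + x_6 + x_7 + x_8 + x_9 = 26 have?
C(26+9-1, 9-1) = C(34, 8) = 18156204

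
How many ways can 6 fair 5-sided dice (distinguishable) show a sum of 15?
Coefficient of x^15 in (x + x² + ... + x^5)^6. By inclusion-exclusion on dice exceeding 5: Σ_j (-1)^j C(6,j)·C(15-1-5j, 5) = C(6,0)·C(14,5) - C(6,1)·C(9,5) = 1·2002 - 6·126 = 1246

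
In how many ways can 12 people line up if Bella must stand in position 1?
Fix one position: (12-1)! = 39916800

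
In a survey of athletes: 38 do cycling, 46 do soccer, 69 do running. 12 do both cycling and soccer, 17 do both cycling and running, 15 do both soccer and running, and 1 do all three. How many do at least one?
|A∪B∪C| = 38+46+69-12-17-15+1 = 110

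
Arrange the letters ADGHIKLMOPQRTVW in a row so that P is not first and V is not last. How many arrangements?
By inclusion-exclusion: 15! - 2×(15-1)! + (15-2)! = 1307674368000 - 174356582400 + 6227020800 = 1139544806400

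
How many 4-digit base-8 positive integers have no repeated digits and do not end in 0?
Last digit: 7 nonzero choices. First digit: 6 (nonzero, ≠last). Middle 2: P(6,2) = 30. Total = 1260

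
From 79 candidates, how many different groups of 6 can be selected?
C(79,6) = 79!/(6!×73!) = 277962685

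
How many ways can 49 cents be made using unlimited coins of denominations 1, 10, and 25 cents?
Coefficient of x^49 in 1/(1-x^1) · 1/(1-x^10) · 1/(1-x^25). Case on j = number of 25-cent coins (j = 0..1); remainder r = 49 - 25j is made from {1,10} in ⌊r/10⌋+1 ways. r = 49, 24 → 5 + 3 = 8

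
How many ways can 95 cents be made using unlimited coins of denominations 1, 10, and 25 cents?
Coefficient of x^95 in 1/(1-x^1) · 1/(1-x^10) · 1/(1-x^25). Case on j = number of 25-cent coins (j = 0..3); remainder r = 95 - 25j is made from {1,10} in ⌊r/10⌋+1 ways. r = 95, 70, 45, 20 → 10 + 8 + 5 + 3 = 26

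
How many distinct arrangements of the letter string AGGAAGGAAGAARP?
14! / (1! × 5! × 1! × 7!) = 144144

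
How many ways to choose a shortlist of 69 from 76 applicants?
C(76,69) = 76!/(69!×7!) = 2186189400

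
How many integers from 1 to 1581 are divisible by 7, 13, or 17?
⌊1581/7⌋+⌊1581/13⌋+⌊1581/17⌋ - ⌊1581/91⌋-⌊1581/119⌋-⌊1581/221⌋ + ⌊1581/1547⌋ = 225+121+93 - 17-13-7 + 1 = 403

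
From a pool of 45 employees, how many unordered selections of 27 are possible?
C(45,27) = 45!/(27!×18!) = 1715884494940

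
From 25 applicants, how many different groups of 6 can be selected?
C(25,6) = 25!/(6!×19!) = 177100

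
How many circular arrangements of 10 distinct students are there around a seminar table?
Circular: fix one position, arrange the rest. (10-1)! = 362880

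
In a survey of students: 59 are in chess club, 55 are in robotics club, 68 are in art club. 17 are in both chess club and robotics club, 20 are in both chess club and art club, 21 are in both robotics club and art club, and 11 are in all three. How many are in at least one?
|A∪B∪C| = 59+55+68-17-20-21+11 = 135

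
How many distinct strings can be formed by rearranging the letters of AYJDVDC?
7! / (1! × 2! × 1! × 1! × 1! × 1!) = 2520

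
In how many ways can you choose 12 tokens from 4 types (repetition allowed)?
C(12+4-1, 4-1) = C(15, 3) = 455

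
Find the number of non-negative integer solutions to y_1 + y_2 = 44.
C(44+2-1, 2-1) = C(45, 1) = 45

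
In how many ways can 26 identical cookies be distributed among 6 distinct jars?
C(26+6-1, 6-1) = C(31, 5) = 169911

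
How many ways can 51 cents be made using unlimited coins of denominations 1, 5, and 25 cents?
Coefficient of x^51 in 1/(1-x^1) · 1/(1-x^5) · 1/(1-x^25). Case on j = number of 25-cent coins (j = 0..2); remainder r = 51 - 25j is made from {1,5} in ⌊r/5⌋+1 ways. r = 51, 26, 1 → 11 + 6 + 1 = 18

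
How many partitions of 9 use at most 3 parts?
By conjugation, equals partitions of 9 into parts ≤ 3. Let r_j(i) = number of partitions of i into parts ≤ j, for i = 0..9. r_1(i) = 1 for all i; r_j(i) = r_{j-1}(i) + r_j(i-j). Rows j = 2..3: ≤2: 1 1 2 2 3 3 4 4 5 5; ≤3: 1 1 2 3 4 5 7 8 10 12. r_3(9) = 12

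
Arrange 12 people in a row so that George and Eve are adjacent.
Treat as block: (12-1)! × 2! = 39916800 × 2 = 79833600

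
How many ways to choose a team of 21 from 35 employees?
C(35,21) = 35!/(21!×14!) = 2319959400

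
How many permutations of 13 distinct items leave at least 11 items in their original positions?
Exactly j fixed points: C(13,j)·!(13-j); sum over j ≥ 11 (derangement numbers via !m = (m-1)·(!(m-1) + !(m-2)): !0..!2 = 1, 0, 1). Σ_{j=11}^{13} C(13,j)·!(13-j) = C(13,11)·!2 + C(13,12)·!1 + C(13,13)·!0 = 78·1 + 13·0 + 1·1 = 79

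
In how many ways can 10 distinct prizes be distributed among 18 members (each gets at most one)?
P(18,10) = 18!/(18-10)! = 158789030400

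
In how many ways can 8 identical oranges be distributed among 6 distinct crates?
C(8+6-1, 6-1) = C(13, 5) = 1287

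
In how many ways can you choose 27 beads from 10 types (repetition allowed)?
C(27+10-1, 10-1) = C(36, 9) = 94143280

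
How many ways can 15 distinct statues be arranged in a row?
15! = 1307674368000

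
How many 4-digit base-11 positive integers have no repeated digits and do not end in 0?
Last digit: 10 nonzero choices. First digit: 9 (nonzero, ≠last). Middle 2: P(9,2) = 72. Total = 6480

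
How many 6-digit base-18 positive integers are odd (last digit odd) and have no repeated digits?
Last∈{1,3,5,7,9,11,13,15,17}. Last=0: 0. Last nonzero: 9×16×P(16,4) = 6289920. Total = 6289920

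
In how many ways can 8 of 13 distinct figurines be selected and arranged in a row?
P(13,8) = 13!/(13-8)! = 51891840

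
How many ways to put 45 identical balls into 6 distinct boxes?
C(45+6-1, 6-1) = C(50, 5) = 2118760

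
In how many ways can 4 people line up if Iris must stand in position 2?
Fix one position: (4-1)! = 6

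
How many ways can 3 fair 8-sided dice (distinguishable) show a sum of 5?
Coefficient of x^5 in (x + x² + ... + x^8)^3. By inclusion-exclusion on dice exceeding 8: Σ_j (-1)^j C(3,j)·C(5-1-8j, 2) = C(3,0)·C(4,2) = 1·6 = 6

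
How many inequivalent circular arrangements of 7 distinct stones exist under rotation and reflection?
(7-1)!/2 = 720/2 = 360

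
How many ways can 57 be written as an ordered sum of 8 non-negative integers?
C(57+8-1, 8-1) = C(64, 7) = 621216192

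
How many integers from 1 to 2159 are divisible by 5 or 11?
⌊2159/5⌋ + ⌊2159/11⌋ - ⌊2159/55⌋ = 431 + 196 - 39 = 588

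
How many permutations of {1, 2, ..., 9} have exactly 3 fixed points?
Choose the 3 fixed points C(9,3) = 84, derange the rest: !6 = Σ_{j=0}^{6} (-1)^j·6!/j! = 720 - 720 + 360 - 120 + 30 - 6 + 1 = 265. Product = 84 × 265 = 22260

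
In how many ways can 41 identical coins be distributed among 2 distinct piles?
C(41+2-1, 2-1) = C(42, 1) = 42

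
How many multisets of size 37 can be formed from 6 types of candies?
C(37+6-1, 6-1) = C(42, 5) = 850668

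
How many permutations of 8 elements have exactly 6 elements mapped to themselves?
Choose the 6 fixed points C(8,6) = 28, derange the rest: !2 = Σ_{j=0}^{2} (-1)^j·2!/j! = 2 - 2 + 1 = 1. Product = 28 × 1 = 28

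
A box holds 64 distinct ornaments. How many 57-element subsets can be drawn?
C(64,57) = 64!/(57!×7!) = 621216192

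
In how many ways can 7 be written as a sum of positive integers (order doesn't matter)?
Pentagonal recurrence p(n) = p(n-1) + p(n-2) - p(n-5) - p(n-7) + p(n-12) + p(n-15) - ... gives p(0..6) = 1, 1, 2, 3, 5, 7, 11. p(7) = p(6) + p(5) - p(2) - p(0) = 11 + 7 - 2 - 1 = 15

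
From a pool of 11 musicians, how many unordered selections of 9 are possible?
C(11,9) = 11!/(9!×2!) = 55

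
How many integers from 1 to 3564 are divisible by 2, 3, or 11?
⌊3564/2⌋+⌊3564/3⌋+⌊3564/11⌋ - ⌊3564/6⌋-⌊3564/22⌋-⌊3564/33⌋ + ⌊3564/66⌋ = 1782+1188+324 - 594-162-108 + 54 = 2484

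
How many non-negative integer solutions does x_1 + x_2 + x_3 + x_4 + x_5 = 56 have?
C(56+5-1, 5-1) = C(60, 4) = 487635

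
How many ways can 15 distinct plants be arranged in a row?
15! = 1307674368000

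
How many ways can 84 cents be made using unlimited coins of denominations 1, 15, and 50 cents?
Coefficient of x^84 in 1/(1-x^1) · 1/(1-x^15) · 1/(1-x^50). Case on j = number of 50-cent coins (j = 0..1); remainder r = 84 - 50j is made from {1,15} in ⌊r/15⌋+1 ways. r = 84, 34 → 6 + 3 = 9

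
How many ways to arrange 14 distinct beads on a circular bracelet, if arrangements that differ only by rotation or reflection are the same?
(14-1)!/2 = 6227020800/2 = 3113510400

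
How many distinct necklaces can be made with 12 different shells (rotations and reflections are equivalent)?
(12-1)!/2 = 39916800/2 = 19958400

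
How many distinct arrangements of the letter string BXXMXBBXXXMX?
12! / (7! × 3! × 2!) = 7920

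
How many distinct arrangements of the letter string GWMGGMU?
7! / (2! × 1! × 1! × 3!) = 420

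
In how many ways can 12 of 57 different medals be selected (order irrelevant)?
C(57,12) = 57!/(12!×45!) = 707285522580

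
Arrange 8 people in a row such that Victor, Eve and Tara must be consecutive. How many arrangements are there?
Treat the 3 as one block: (8-3+1)! × 3! = 720 × 6 = 4320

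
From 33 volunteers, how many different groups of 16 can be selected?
C(33,16) = 33!/(16!×17!) = 1166803110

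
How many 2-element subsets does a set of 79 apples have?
C(79,2) = 79!/(2!×77!) = 3081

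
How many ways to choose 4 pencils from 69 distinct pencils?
C(69,4) = 69!/(4!×65!) = 864501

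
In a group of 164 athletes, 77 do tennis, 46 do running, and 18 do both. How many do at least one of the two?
|A∪B| = |A| + |B| - |A∩B| = 77 + 46 - 18 = 105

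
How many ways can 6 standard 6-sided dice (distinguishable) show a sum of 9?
Coefficient of x^9 in (x + x² + ... + x^6)^6. By inclusion-exclusion on dice exceeding 6: Σ_j (-1)^j C(6,j)·C(9-1-6j, 5) = C(6,0)·C(8,5) = 1·56 = 56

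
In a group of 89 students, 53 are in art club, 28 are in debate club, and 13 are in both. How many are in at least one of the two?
|A∪B| = |A| + |B| - |A∩B| = 53 + 28 - 13 = 68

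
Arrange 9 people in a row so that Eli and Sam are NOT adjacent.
Total - adjacent = 9! - (9-1)!×2 = 362880 - 80640 = 282240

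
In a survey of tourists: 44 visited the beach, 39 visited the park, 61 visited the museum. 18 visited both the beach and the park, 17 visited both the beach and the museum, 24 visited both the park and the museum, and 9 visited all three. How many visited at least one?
|A∪B∪C| = 44+39+61-18-17-24+9 = 94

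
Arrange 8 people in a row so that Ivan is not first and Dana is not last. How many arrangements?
By inclusion-exclusion: 8! - 2×(8-1)! + (8-2)! = 40320 - 10080 + 720 = 30960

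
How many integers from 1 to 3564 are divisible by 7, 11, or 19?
⌊3564/7⌋+⌊3564/11⌋+⌊3564/19⌋ - ⌊3564/77⌋-⌊3564/133⌋-⌊3564/209⌋ + ⌊3564/1463⌋ = 509+324+187 - 46-26-17 + 2 = 933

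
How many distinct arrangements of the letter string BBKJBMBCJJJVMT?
14! / (1! × 1! × 1! × 2! × 1! × 4! × 4!) = 75675600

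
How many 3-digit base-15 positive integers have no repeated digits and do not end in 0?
Last digit: 14 nonzero choices. First digit: 13 (nonzero, ≠last). Middle 1: P(13,1) = 13. Total = 2366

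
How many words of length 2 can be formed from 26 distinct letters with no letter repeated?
P(26,2) = 26!/(26-2)! = 650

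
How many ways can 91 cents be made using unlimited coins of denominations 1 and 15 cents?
Coefficient of x^91 in 1/(1-x^1) · 1/(1-x^15). Use j coins of 15 for j = 0..⌊91/15⌋ = 6, the rest in 1s: 6 + 1 = 7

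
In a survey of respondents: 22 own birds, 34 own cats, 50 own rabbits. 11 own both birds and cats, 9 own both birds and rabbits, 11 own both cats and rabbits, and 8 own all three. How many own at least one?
|A∪B∪C| = 22+34+50-11-9-11+8 = 83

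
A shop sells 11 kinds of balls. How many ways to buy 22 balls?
C(22+11-1, 11-1) = C(32, 10) = 64512240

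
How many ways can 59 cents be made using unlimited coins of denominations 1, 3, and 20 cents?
Coefficient of x^59 in 1/(1-x^1) · 1/(1-x^3) · 1/(1-x^20). Case on j = number of 20-cent coins (j = 0..2); remainder r = 59 - 20j is made from {1,3} in ⌊r/3⌋+1 ways. r = 59, 39, 19 → 20 + 14 + 7 = 41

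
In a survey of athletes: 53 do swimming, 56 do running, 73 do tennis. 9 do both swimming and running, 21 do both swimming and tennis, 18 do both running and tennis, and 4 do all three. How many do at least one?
|A∪B∪C| = 53+56+73-9-21-18+4 = 138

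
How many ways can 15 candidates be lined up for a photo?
15! = 1307674368000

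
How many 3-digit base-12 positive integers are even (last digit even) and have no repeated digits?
Last∈{0,2,4,6,8,10}. Last=0: 110. Last nonzero: 5×10×P(10,1) = 500. Total = 610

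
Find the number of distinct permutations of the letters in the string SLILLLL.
7! / (1! × 5! × 1!) = 42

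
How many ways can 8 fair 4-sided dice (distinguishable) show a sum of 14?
Coefficient of x^14 in (x + x² + ... + x^4)^8. By inclusion-exclusion on dice exceeding 4: Σ_j (-1)^j C(8,j)·C(14-1-4j, 7) = C(8,0)·C(13,7) - C(8,1)·C(9,7) = 1·1716 - 8·36 = 1428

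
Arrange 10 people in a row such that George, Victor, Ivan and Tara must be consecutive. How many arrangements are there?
Treat the 4 as one block: (10-4+1)! × 4! = 5040 × 24 = 120960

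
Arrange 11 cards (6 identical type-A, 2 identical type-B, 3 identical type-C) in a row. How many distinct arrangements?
11! / (6! × 2! × 3!) = 4620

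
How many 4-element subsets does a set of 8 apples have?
C(8,4) = 8!/(4!×4!) = 70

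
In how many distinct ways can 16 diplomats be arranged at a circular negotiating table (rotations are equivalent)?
Circular: fix one position, arrange the rest. (16-1)! = 1307674368000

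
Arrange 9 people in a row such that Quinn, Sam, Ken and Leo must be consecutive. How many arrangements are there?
Treat the 4 as one block: (9-4+1)! × 4! = 720 × 24 = 17280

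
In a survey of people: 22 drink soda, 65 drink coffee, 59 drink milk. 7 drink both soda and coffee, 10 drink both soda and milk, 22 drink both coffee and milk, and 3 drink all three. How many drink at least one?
|A∪B∪C| = 22+65+59-7-10-22+3 = 110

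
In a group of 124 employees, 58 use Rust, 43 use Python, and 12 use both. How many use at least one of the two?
|A∪B| = |A| + |B| - |A∩B| = 58 + 43 - 12 = 89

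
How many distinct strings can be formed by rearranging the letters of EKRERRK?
7! / (3! × 2! × 2!) = 210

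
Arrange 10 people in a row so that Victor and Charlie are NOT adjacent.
Total - adjacent = 10! - (10-1)!×2 = 3628800 - 725760 = 2903040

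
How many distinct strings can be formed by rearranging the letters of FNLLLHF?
7! / (2! × 1! × 3! × 1!) = 420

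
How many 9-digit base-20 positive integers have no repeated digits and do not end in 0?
Last digit: 19 nonzero choices. First digit: 18 (nonzero, ≠last). Middle 7: P(18,7) = 160392960. Total = 54854392320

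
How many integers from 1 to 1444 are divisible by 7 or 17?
⌊1444/7⌋ + ⌊1444/17⌋ - ⌊1444/119⌋ = 206 + 84 - 12 = 278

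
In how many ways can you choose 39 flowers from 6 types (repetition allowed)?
C(39+6-1, 6-1) = C(44, 5) = 1086008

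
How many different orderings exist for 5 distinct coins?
5! = 120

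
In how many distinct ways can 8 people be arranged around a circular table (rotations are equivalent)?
Circular: fix one position, arrange the rest. (8-1)! = 5040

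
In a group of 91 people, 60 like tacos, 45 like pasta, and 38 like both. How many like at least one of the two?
|A∪B| = |A| + |B| - |A∩B| = 60 + 45 - 38 = 67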